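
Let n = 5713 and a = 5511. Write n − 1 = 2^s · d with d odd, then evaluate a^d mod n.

n − 1 = 5712 = 2^4 · 357, so s = 4 and d = 357.
5511^357 mod 5713 = 4641.

4641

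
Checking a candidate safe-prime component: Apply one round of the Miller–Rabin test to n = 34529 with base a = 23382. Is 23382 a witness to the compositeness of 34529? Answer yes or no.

n − 1 = 34528 = 2^5 · 1079, so s = 5 and d = 1079.
x_0 = 23382^1079 mod 34529 = 19720.
x_0 is neither 1 nor 34528, so continue squaring.
x_1 = 19720^2 mod 34529 = 12802.
x_2 = 12802^2 mod 34529 = 16570.
x_3 = 16570^2 mod 34529 = 24821.
x_4 = 24821^2 mod 34529 = 15623.
Reached i = s−1 = 4 without hitting −1: 23382 is a Miller–Rabin witness and 34529 is composite.

yes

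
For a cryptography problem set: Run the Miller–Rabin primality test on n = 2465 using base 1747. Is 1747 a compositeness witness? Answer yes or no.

yes

n − 1 = 2464 = 2^5 · 77, so s = 5 and d = 77.
x_0 = 1747^77 mod 2465 = 2002.
x_0 is neither 1 nor 2464, so continue squaring.
x_1 = 2002^2 mod 2465 = 2379.
x_2 = 2379^2 mod 2465 = 1.
x_2 = 1 but x_1 ≠ ±1, a nontrivial square root of 1 — 1747 is a witness and 2465 is composite.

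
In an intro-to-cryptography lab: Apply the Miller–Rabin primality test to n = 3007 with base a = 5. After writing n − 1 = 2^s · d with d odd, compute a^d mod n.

342

n − 1 = 3006 = 2^1 · 1503, so s = 1 and d = 1503.
5^1503 mod 3007 = 342.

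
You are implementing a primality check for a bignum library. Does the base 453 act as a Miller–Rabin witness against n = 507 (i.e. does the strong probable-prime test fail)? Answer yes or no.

yes

n − 1 = 506 = 2^1 · 253, so s = 1 and d = 253.
x_0 = 453^253 mod 507 = 414.
x_0 ∉ {1, 506} and s = 1, so 453 is a Miller–Rabin witness and 507 is composite.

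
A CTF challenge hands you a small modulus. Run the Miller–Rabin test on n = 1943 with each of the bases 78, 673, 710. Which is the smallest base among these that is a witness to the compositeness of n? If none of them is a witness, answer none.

78

n − 1 = 1942 = 2^1 · 971, so s = 1 and d = 971.
Base 78: x_0 = 78^971 mod 1943 = 1677. x_0 ∉ {1, 1942} and s = 1, so 78 is a Miller–Rabin witness and 1943 is composite.
Base 673: x_0 = 673^971 mod 1943 = 1367. x_0 ∉ {1, 1942} and s = 1, so 673 is a Miller–Rabin witness and 1943 is composite.
Base 710: x_0 = 710^971 mod 1943 = 1489. x_0 ∉ {1, 1942} and s = 1, so 710 is a Miller–Rabin witness and 1943 is composite.
The smallest witness among the given bases is 78.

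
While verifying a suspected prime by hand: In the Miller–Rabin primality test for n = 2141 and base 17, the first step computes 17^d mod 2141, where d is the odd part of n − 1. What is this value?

n − 1 = 2140 = 2^2 · 535, so s = 2 and d = 535.
Repeated squaring mod 2141: 17^1 ≡ 17, 17^2 ≡ 289, 17^4 ≡ 22, 17^8 ≡ 484, 17^16 ≡ 887, 17^32 ≡ 1022, 17^64 ≡ 1817, 17^128 ≡ 67, 17^256 ≡ 207, 17^512 ≡ 29.
535 = 512 + 16 + 4 + 2 + 1, so 17^535 ≡ 29·887·22·289·17 ≡ 1 (mod 2141).

1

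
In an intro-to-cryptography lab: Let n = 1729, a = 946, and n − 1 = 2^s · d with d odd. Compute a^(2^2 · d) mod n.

1

n − 1 = 1728 = 2^6 · 27, so s = 6 and d = 27.
Repeated squaring mod 1729: 946^1 ≡ 946, 946^2 ≡ 1023, 946^4 ≡ 484, 946^8 ≡ 841, 946^16 ≡ 120.
27 = 16 + 8 + 2 + 1, so 946^27 ≡ 120·841·1023·946 ≡ 246 (mod 1729).
x_0 = 246.
x_1 = 246^2 mod 1729 = 1.
x_2 = 1^2 mod 1729 = 1.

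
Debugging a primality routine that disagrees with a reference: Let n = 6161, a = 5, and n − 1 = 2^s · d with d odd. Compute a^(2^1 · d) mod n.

2609

n − 1 = 6160 = 2^4 · 385, so s = 4 and d = 385.
x_0 = 5^385 mod 6161 = 4379.
x_1 = 4379^2 mod 6161 = 2609.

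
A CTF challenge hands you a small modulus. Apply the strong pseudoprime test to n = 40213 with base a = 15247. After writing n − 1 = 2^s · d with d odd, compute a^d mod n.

1

n − 1 = 40212 = 2^2 · 10053, so s = 2 and d = 10053.
15247^10053 mod 40213 = 1.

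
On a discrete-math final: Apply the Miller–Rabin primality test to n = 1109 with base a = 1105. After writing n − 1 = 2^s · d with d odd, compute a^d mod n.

1

n − 1 = 1108 = 2^2 · 277, so s = 2 and d = 277.
By repeated squaring, 1105^277 ≡ 1 (mod 1109).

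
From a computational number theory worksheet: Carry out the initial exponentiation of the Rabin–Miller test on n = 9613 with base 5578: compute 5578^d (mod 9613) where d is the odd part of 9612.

n − 1 = 9612 = 2^2 · 2403, so s = 2 and d = 2403.
5578^2403 mod 9613 = 9612.

9612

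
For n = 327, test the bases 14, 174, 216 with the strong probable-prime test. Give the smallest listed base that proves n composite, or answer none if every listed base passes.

n − 1 = 326 = 2^1 · 163, so s = 1 and d = 163.
Base 14: x_0 = 14^163 mod 327 = 95. x_0 ∉ {1, 326} and s = 1, so 14 is a Miller–Rabin witness and 327 is composite.
Base 174: x_0 = 174^163 mod 327 = 153. x_0 ∉ {1, 326} and s = 1, so 174 is a Miller–Rabin witness and 327 is composite.
Base 216: x_0 = 216^163 mod 327 = 111. x_0 ∉ {1, 326} and s = 1, so 216 is a Miller–Rabin witness and 327 is composite.
The smallest witness among the given bases is 14.

14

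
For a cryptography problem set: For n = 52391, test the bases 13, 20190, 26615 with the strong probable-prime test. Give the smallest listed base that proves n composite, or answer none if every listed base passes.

none

n − 1 = 52390 = 2^1 · 26195, so s = 1 and d = 26195.
Base 13: x_0 = 13^26195 mod 52391 = 1. x_0 = 1, so 13 is not a witness.
Base 20190: x_0 = 20190^26195 mod 52391 = 1. x_0 = 1, so 20190 is not a witness.
Base 26615: x_0 = 26615^26195 mod 52391 = 52390. x_0 = 52390 ≡ −1, so 26615 is not a witness.
No listed base is a witness for 52391.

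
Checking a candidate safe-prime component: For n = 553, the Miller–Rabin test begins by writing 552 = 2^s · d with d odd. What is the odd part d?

Halving: 552 → 276 → 138 → 69; 69 is odd.
So 552 = 2^3 · 69.

69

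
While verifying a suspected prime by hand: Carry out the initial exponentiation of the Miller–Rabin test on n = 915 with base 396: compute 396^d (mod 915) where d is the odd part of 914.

n − 1 = 914 = 2^1 · 457, so s = 1 and d = 457.
Repeated squaring mod 915: 396^1 ≡ 396, 396^2 ≡ 351, 396^4 ≡ 591, 396^8 ≡ 666, 396^16 ≡ 696, 396^32 ≡ 381, 396^64 ≡ 591, 396^128 ≡ 666, 396^256 ≡ 696.
457 = 256 + 128 + 64 + 8 + 1, so 396^457 ≡ 696·666·591·666·396 ≡ 51 (mod 915).

51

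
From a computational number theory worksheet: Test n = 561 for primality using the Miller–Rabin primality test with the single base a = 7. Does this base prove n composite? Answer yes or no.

yes

n − 1 = 560 = 2^4 · 35, so s = 4 and d = 35.
x_0 = 7^35 mod 561 = 241.
x_0 is neither 1 nor 560, so continue squaring.
x_1 = 241^2 mod 561 = 298.
x_2 = 298^2 mod 561 = 166.
x_3 = 166^2 mod 561 = 67.
Reached i = s−1 = 3 without hitting −1: 7 is a Miller–Rabin witness and 561 is composite.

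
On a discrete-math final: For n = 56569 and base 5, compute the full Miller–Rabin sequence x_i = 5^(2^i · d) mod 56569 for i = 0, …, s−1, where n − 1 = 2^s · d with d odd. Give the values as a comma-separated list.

1, 1, 1

n − 1 = 56568 = 2^3 · 7071, so s = 3 and d = 7071.
x_0 = 5^7071 mod 56569 = 1.
x_1 = 1^2 mod 56569 = 1.
x_2 = 1^2 mod 56569 = 1.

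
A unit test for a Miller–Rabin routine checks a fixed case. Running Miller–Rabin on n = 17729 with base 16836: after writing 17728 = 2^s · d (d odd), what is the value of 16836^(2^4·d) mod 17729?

1

n − 1 = 17728 = 2^6 · 277, so s = 6 and d = 277.
Repeated squaring mod 17729: 16836^1 ≡ 16836, 16836^2 ≡ 17373, 16836^4 ≡ 2633, 16836^8 ≡ 650, 16836^16 ≡ 14733, 16836^32 ≡ 5142, 16836^64 ≡ 6225, 16836^128 ≡ 12760, 16836^256 ≡ 12193.
277 = 256 + 16 + 4 + 1, so 16836^277 ≡ 12193·14733·2633·16836 ≡ 514 (mod 17729).
x_0 = 514.
x_1 = 514^2 mod 17729 = 15990.
x_2 = 15990^2 mod 17729 = 10191.
x_3 = 10191^2 mod 17729 = 17728.
x_4 = 17728^2 mod 17729 = 1.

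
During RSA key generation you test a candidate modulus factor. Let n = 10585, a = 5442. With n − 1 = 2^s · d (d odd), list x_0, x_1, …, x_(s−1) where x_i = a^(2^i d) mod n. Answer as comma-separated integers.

708, 3769, 291

n − 1 = 10584 = 2^3 · 1323, so s = 3 and d = 1323.
x_0 = 5442^1323 mod 10585 = 708.
x_1 = 708^2 mod 10585 = 3769.
x_2 = 3769^2 mod 10585 = 291.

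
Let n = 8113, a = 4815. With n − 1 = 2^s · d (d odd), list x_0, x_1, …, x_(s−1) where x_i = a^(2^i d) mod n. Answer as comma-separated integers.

n − 1 = 8112 = 2^4 · 507, so s = 4 and d = 507.
x_0 = 4815^507 mod 8113 = 1728.
x_1 = 1728^2 mod 8113 = 400.
x_2 = 400^2 mod 8113 = 5853.
x_3 = 5853^2 mod 8113 = 4523.

1728, 400, 5853, 4523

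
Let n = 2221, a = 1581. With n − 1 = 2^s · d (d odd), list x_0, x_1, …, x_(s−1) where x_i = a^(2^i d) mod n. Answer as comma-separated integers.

n − 1 = 2220 = 2^2 · 555, so s = 2 and d = 555.
x_0 = 1581^555 mod 2221 = 790.
x_1 = 790^2 mod 2221 = 2220.

790, 2220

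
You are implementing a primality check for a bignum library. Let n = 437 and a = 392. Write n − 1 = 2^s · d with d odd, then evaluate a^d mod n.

392

n − 1 = 436 = 2^2 · 109, so s = 2 and d = 109.
392^109 mod 437 = 392.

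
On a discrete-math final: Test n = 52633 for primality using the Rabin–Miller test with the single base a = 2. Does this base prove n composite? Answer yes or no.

no

n − 1 = 52632 = 2^3 · 6579, so s = 3 and d = 6579.
x_0 = 2^6579 mod 52633 = 1.
x_0 = 1, so 2 is not a witness.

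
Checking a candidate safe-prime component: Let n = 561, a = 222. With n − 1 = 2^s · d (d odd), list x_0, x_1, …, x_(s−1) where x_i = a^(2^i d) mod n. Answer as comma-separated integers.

n − 1 = 560 = 2^4 · 35, so s = 4 and d = 35.
x_0 = 222^35 mod 561 = 120.
x_1 = 120^2 mod 561 = 375.
x_2 = 375^2 mod 561 = 375.
x_3 = 375^2 mod 561 = 375.

120, 375, 375, 375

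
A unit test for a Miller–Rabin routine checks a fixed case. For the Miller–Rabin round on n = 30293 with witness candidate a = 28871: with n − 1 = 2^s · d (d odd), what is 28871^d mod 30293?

n − 1 = 30292 = 2^2 · 7573, so s = 2 and d = 7573.
28871^7573 mod 30293 = 2492.

2492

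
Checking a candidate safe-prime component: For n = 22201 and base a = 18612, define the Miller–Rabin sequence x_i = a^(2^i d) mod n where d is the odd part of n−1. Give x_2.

n − 1 = 22200 = 2^3 · 2775, so s = 3 and d = 2775.
x_0 = 18612^2775 mod 22201 = 7406.
x_1 = 7406^2 mod 22201 = 12366.
x_2 = 12366^2 mod 22201 = 19669.

19669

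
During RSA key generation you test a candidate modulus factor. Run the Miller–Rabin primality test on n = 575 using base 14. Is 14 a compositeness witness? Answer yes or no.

n − 1 = 574 = 2^1 · 287, so s = 1 and d = 287.
x_0 = 14^287 mod 575 = 129.
x_0 ∉ {1, 574} and s = 1, so 14 is a Miller–Rabin witness and 575 is composite.

yes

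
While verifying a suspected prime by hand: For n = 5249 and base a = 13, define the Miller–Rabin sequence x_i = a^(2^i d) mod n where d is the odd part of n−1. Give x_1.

n − 1 = 5248 = 2^7 · 41, so s = 7 and d = 41.
By repeated squaring, 13^41 ≡ 4388 (mod 5249).
x_0 = 4388.
x_1 = 4388^2 mod 5249 = 1212.

1212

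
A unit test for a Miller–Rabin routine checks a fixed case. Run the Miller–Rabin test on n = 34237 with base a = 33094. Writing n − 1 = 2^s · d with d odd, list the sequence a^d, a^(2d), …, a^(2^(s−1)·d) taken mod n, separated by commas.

23771, 12993

n − 1 = 34236 = 2^2 · 8559, so s = 2 and d = 8559.
x_0 = 33094^8559 mod 34237 = 23771.
x_1 = 23771^2 mod 34237 = 12993.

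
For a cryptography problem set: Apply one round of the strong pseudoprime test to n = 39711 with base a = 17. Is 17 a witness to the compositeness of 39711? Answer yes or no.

n − 1 = 39710 = 2^1 · 19855, so s = 1 and d = 19855.
x_0 = 17^19855 mod 39711 = 31874.
x_0 ∉ {1, 39710} and s = 1, so 17 is a Miller–Rabin witness and 39711 is composite.

yes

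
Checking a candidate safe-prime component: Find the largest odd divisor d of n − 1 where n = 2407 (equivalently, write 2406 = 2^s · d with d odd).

1203

Halving: 2406 → 1203; 1203 is odd.
So 2406 = 2^1 · 1203.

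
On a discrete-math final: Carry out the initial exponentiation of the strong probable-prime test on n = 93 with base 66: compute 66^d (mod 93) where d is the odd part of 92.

n − 1 = 92 = 2^2 · 23, so s = 2 and d = 23.
By repeated squaring, 66^23 ≡ 33 (mod 93).

33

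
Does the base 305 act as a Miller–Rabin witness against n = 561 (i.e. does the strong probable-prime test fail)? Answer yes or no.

n − 1 = 560 = 2^4 · 35, so s = 4 and d = 35.
x_0 = 305^35 mod 561 = 560.
x_0 = 560 ≡ −1, so 305 is not a witness.

no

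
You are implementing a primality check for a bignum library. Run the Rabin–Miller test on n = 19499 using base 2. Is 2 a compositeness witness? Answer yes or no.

yes

n − 1 = 19498 = 2^1 · 9749, so s = 1 and d = 9749.
By repeated squaring, 2^9749 ≡ 4945 (mod 19499).
x_0 = 2^9749 mod 19499 = 4945.
x_0 ∉ {1, 19498} and s = 1, so 2 is a Miller–Rabin witness and 19499 is composite.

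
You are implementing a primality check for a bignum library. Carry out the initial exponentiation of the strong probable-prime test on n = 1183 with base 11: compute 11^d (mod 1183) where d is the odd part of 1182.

57

n − 1 = 1182 = 2^1 · 591, so s = 1 and d = 591.
Repeated squaring mod 1183: 11^1 ≡ 11, 11^2 ≡ 121, 11^4 ≡ 445, 11^8 ≡ 464, 11^16 ≡ 1173, 11^32 ≡ 100, 11^64 ≡ 536, 11^128 ≡ 1010, 11^256 ≡ 354, 11^512 ≡ 1101.
591 = 512 + 64 + 8 + 4 + 2 + 1, so 11^591 ≡ 1101·536·464·445·121·11 ≡ 57 (mod 1183).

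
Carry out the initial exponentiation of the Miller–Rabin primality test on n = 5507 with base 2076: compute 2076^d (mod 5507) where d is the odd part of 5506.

n − 1 = 5506 = 2^1 · 2753, so s = 1 and d = 2753.
2076^2753 mod 5507 = 1.

1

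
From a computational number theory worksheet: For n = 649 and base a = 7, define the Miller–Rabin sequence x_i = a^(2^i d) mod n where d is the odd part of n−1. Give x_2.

n − 1 = 648 = 2^3 · 81, so s = 3 and d = 81.
x_0 = 7^81 mod 649 = 315.
x_1 = 315^2 mod 649 = 577.
x_2 = 577^2 mod 649 = 641.

641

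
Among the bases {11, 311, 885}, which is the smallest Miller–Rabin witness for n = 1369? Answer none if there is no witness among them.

n − 1 = 1368 = 2^3 · 171, so s = 3 and d = 171.
Base 11: x_0 = 11^171 mod 1369 = 628. x_0 is neither 1 nor 1368, so continue squaring. x_1 = 628^2 mod 1369 = 112. x_2 = 112^2 mod 1369 = 223. Reached i = s−1 = 2 without hitting −1: 11 is a Miller–Rabin witness and 1369 is composite.
Base 311: x_0 = 311^171 mod 1369 = 598. x_0 is neither 1 nor 1368, so continue squaring. x_1 = 598^2 mod 1369 = 295. x_2 = 295^2 mod 1369 = 778. Reached i = s−1 = 2 without hitting −1: 311 is a Miller–Rabin witness and 1369 is composite.
Base 885: x_0 = 885^171 mod 1369 = 1148. x_0 is neither 1 nor 1368, so continue squaring. x_1 = 1148^2 mod 1369 = 926. x_2 = 926^2 mod 1369 = 482. Reached i = s−1 = 2 without hitting −1: 885 is a Miller–Rabin witness and 1369 is composite.
The smallest witness among the given bases is 11.

11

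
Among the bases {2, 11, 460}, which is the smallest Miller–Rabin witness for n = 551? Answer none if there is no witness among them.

n − 1 = 550 = 2^1 · 275, so s = 1 and d = 275.
Base 2: x_0 = 2^275 mod 551 = 184. x_0 ∉ {1, 550} and s = 1, so 2 is a Miller–Rabin witness and 551 is composite.
Base 11: x_0 = 11^275 mod 551 = 520. x_0 ∉ {1, 550} and s = 1, so 11 is a Miller–Rabin witness and 551 is composite.
Base 460: x_0 = 460^275 mod 551 = 74. x_0 ∉ {1, 550} and s = 1, so 460 is a Miller–Rabin witness and 551 is composite.
The smallest witness among the given bases is 2.

2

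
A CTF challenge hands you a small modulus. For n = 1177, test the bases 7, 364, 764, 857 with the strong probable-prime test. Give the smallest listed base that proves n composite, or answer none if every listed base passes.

7

n − 1 = 1176 = 2^3 · 147, so s = 3 and d = 147.
Base 7: x_0 = 7^147 mod 1177 = 94. x_0 is neither 1 nor 1176, so continue squaring. x_1 = 94^2 mod 1177 = 597. x_2 = 597^2 mod 1177 = 955. Reached i = s−1 = 2 without hitting −1: 7 is a Miller–Rabin witness and 1177 is composite.
Base 364: x_0 = 364^147 mod 1177 = 419. x_0 is neither 1 nor 1176, so continue squaring. x_1 = 419^2 mod 1177 = 188. x_2 = 188^2 mod 1177 = 34. Reached i = s−1 = 2 without hitting −1: 364 is a Miller–Rabin witness and 1177 is composite.
Base 764: x_0 = 764^147 mod 1177 = 245. x_0 is neither 1 nor 1176, so continue squaring. x_1 = 245^2 mod 1177 = 1175. x_2 = 1175^2 mod 1177 = 4. Reached i = s−1 = 2 without hitting −1: 764 is a Miller–Rabin witness and 1177 is composite.
Base 857: x_0 = 857^147 mod 1177 = 857. x_0 is neither 1 nor 1176, so continue squaring. x_1 = 857^2 mod 1177 = 1. x_1 = 1 but x_0 ≠ ±1, a nontrivial square root of 1 — 857 is a witness and 1177 is composite.
The smallest witness among the given bases is 7.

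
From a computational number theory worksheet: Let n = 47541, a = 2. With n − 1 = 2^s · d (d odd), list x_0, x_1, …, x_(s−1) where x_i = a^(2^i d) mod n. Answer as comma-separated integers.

9002, 26140

n − 1 = 47540 = 2^2 · 11885, so s = 2 and d = 11885.
x_0 = 2^11885 mod 47541 = 9002.
x_1 = 9002^2 mod 47541 = 26140.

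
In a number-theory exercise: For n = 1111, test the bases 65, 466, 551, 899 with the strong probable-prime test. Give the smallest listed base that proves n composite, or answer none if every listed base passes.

466

n − 1 = 1110 = 2^1 · 555, so s = 1 and d = 555.
Base 65: x_0 = 65^555 mod 1111 = 1110. x_0 = 1110 ≡ −1, so 65 is not a witness.
Base 466: x_0 = 466^555 mod 1111 = 1101. x_0 ∉ {1, 1110} and s = 1, so 466 is a Miller–Rabin witness and 1111 is composite.
Base 551: x_0 = 551^555 mod 1111 = 870. x_0 ∉ {1, 1110} and s = 1, so 551 is a Miller–Rabin witness and 1111 is composite.
Base 899: x_0 = 899^555 mod 1111 = 10. x_0 ∉ {1, 1110} and s = 1, so 899 is a Miller–Rabin witness and 1111 is composite.
The smallest witness among the given bases is 466.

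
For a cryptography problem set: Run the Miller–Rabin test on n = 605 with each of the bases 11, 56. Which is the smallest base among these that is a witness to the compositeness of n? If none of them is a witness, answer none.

n − 1 = 604 = 2^2 · 151, so s = 2 and d = 151.
Base 11: x_0 = 11^151 mod 605 = 121. x_0 is neither 1 nor 604, so continue squaring. x_1 = 121^2 mod 605 = 121. Reached i = s−1 = 1 without hitting −1: 11 is a Miller–Rabin witness and 605 is composite.
Base 56: x_0 = 56^151 mod 605 = 441. x_0 is neither 1 nor 604, so continue squaring. x_1 = 441^2 mod 605 = 276. Reached i = s−1 = 1 without hitting −1: 56 is a Miller–Rabin witness and 605 is composite.
The smallest witness among the given bases is 11.

11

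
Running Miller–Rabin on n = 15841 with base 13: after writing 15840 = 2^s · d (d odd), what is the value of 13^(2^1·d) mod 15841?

n − 1 = 15840 = 2^5 · 495, so s = 5 and d = 495.
Repeated squaring mod 15841: 13^1 ≡ 13, 13^2 ≡ 169, 13^4 ≡ 12720, 13^8 ≡ 14267, 13^16 ≡ 6280, 13^32 ≡ 10151, 13^64 ≡ 12937, 13^128 ≡ 5804, 13^256 ≡ 8450.
495 = 256 + 128 + 64 + 32 + 8 + 4 + 2 + 1, so 13^495 ≡ 8450·5804·12937·10151·14267·12720·169·13 ≡ 8896 (mod 15841).
x_0 = 8896.
x_1 = 8896^2 mod 15841 = 13021.

13021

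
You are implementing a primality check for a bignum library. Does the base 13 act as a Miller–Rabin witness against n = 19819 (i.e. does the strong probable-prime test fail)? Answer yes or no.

no

n − 1 = 19818 = 2^1 · 9909, so s = 1 and d = 9909.
x_0 = 13^9909 mod 19819 = 19818.
x_0 = 19818 ≡ −1, so 13 is not a witness.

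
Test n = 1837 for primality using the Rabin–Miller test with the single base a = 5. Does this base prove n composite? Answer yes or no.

yes

n − 1 = 1836 = 2^2 · 459, so s = 2 and d = 459.
x_0 = 5^459 mod 1837 = 86.
x_0 is neither 1 nor 1836, so continue squaring.
x_1 = 86^2 mod 1837 = 48.
Reached i = s−1 = 1 without hitting −1: 5 is a Miller–Rabin witness and 1837 is composite.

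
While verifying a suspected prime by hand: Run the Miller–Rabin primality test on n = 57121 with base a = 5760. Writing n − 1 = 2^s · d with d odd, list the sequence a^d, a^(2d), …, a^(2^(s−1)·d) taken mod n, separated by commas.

n − 1 = 57120 = 2^5 · 1785, so s = 5 and d = 1785.
x_0 = 5760^1785 mod 57121 = 49474.
x_1 = 49474^2 mod 57121 = 41826.
x_2 = 41826^2 mod 57121 = 26530.
x_3 = 26530^2 mod 57121 = 53059.
x_4 = 53059^2 mod 57121 = 48996.

49474, 41826, 26530, 53059, 48996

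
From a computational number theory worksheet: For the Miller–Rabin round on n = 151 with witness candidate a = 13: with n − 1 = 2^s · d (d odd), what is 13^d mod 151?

n − 1 = 150 = 2^1 · 75, so s = 1 and d = 75.
13^75 mod 151 = 150.

150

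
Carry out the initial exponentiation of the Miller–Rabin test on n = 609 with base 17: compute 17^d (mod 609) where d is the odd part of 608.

n − 1 = 608 = 2^5 · 19, so s = 5 and d = 19.
By repeated squaring, 17^19 ≡ 563 (mod 609).

563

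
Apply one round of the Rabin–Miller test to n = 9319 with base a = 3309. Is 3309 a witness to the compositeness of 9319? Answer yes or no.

no

n − 1 = 9318 = 2^1 · 4659, so s = 1 and d = 4659.
x_0 = 3309^4659 mod 9319 = 1.
x_0 = 1, so 3309 is not a witness.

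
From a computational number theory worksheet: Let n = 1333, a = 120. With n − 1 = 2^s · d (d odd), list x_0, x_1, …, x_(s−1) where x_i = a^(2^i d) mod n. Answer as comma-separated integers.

n − 1 = 1332 = 2^2 · 333, so s = 2 and d = 333.
x_0 = 120^333 mod 1333 = 1269.
x_1 = 1269^2 mod 1333 = 97.

1269, 97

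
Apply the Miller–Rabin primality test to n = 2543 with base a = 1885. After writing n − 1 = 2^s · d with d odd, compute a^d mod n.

1

n − 1 = 2542 = 2^1 · 1271, so s = 1 and d = 1271.
By repeated squaring, 1885^1271 ≡ 1 (mod 2543).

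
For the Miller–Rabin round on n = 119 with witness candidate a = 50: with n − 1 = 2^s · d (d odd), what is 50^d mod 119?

50

n − 1 = 118 = 2^1 · 59, so s = 1 and d = 59.
50^59 mod 119 = 50.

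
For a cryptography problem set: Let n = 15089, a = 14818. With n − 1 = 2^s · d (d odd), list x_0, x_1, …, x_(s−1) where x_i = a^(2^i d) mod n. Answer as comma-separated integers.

14736, 3897, 7075, 5412

n − 1 = 15088 = 2^4 · 943, so s = 4 and d = 943.
x_0 = 14818^943 mod 15089 = 14736.
x_1 = 14736^2 mod 15089 = 3897.
x_2 = 3897^2 mod 15089 = 7075.
x_3 = 7075^2 mod 15089 = 5412.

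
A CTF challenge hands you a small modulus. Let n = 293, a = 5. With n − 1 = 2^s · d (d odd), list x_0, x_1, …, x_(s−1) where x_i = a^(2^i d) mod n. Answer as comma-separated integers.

138, 292

n − 1 = 292 = 2^2 · 73, so s = 2 and d = 73.
x_0 = 5^73 mod 293 = 138.
x_1 = 138^2 mod 293 = 292.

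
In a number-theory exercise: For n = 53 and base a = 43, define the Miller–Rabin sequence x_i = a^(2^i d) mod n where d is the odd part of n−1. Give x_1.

1

n − 1 = 52 = 2^2 · 13, so s = 2 and d = 13.
Repeated squaring mod 53: 43^1 ≡ 43, 43^2 ≡ 47, 43^4 ≡ 36, 43^8 ≡ 24.
13 = 8 + 4 + 1, so 43^13 ≡ 24·36·43 ≡ 52 (mod 53).
x_0 = 52.
x_1 = 52^2 mod 53 = 1.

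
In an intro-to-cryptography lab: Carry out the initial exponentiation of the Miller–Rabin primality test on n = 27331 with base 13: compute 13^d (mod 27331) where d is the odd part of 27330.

n − 1 = 27330 = 2^1 · 13665, so s = 1 and d = 13665.
13^13665 mod 27331 = 6021.

6021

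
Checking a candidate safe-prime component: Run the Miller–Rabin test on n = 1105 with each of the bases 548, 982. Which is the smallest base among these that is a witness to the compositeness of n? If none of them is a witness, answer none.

none

n − 1 = 1104 = 2^4 · 69, so s = 4 and d = 69.
Base 548: x_0 = 548^69 mod 1105 = 1058. x_0 is neither 1 nor 1104, so continue squaring. x_1 = 1058^2 mod 1105 = 1104. x_1 ≡ −1, so 548 is not a witness.
Base 982: x_0 = 982^69 mod 1105 = 47. x_0 is neither 1 nor 1104, so continue squaring. x_1 = 47^2 mod 1105 = 1104. x_1 ≡ −1, so 982 is not a witness.
No listed base is a witness for 1105.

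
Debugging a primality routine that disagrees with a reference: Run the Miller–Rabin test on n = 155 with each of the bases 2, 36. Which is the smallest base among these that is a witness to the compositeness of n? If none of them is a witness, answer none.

2

n − 1 = 154 = 2^1 · 77, so s = 1 and d = 77.
Base 2: x_0 = 2^77 mod 155 = 97. x_0 ∉ {1, 154} and s = 1, so 2 is a Miller–Rabin witness and 155 is composite.
Base 36: x_0 = 36^77 mod 155 = 56. x_0 ∉ {1, 154} and s = 1, so 36 is a Miller–Rabin witness and 155 is composite.
The smallest witness among the given bases is 2.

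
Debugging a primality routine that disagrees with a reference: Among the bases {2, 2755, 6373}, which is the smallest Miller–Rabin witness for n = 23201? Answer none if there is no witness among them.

none

n − 1 = 23200 = 2^5 · 725, so s = 5 and d = 725.
Base 2: x_0 = 2^725 mod 23201 = 17486. x_0 is neither 1 nor 23200, so continue squaring. x_1 = 17486^2 mod 23201 = 17418. x_2 = 17418^2 mod 23201 = 10448. x_3 = 10448^2 mod 23201 = 23200. x_3 ≡ −1, so 2 is not a witness.
Base 2755: x_0 = 2755^725 mod 23201 = 18770. x_0 is neither 1 nor 23200, so continue squaring. x_1 = 18770^2 mod 23201 = 5715. x_2 = 5715^2 mod 23201 = 17418. x_3 = 17418^2 mod 23201 = 10448. x_4 = 10448^2 mod 23201 = 23200. x_4 ≡ −1, so 2755 is not a witness.
Base 6373: x_0 = 6373^725 mod 23201 = 13569. x_0 is neither 1 nor 23200, so continue squaring. x_1 = 13569^2 mod 23201 = 17826. x_2 = 17826^2 mod 23201 = 5380. x_3 = 5380^2 mod 23201 = 12753. x_4 = 12753^2 mod 23201 = 23200. x_4 ≡ −1, so 6373 is not a witness.
No listed base is a witness for 23201.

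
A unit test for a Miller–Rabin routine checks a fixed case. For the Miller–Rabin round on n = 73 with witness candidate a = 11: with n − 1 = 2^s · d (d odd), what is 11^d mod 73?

22

n − 1 = 72 = 2^3 · 9, so s = 3 and d = 9.
By repeated squaring, 11^9 ≡ 22 (mod 73).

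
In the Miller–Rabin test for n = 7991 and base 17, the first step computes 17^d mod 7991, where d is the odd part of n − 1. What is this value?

5835

n − 1 = 7990 = 2^1 · 3995, so s = 1 and d = 3995.
By repeated squaring, 17^3995 ≡ 5835 (mod 7991).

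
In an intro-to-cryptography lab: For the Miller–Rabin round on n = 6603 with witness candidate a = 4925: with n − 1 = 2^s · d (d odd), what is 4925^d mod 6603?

3530

n − 1 = 6602 = 2^1 · 3301, so s = 1 and d = 3301.
Repeated squaring mod 6603: 4925^1 ≡ 4925, 4925^2 ≡ 2806, 4925^4 ≡ 2860, 4925^8 ≡ 5086, 4925^16 ≡ 3445, 4925^32 ≡ 2434, 4925^64 ≡ 1465, 4925^128 ≡ 250, 4925^256 ≡ 3073, 4925^512 ≡ 1039, 4925^1024 ≡ 3232, 4925^2048 ≡ 6481.
3301 = 2048 + 1024 + 128 + 64 + 32 + 4 + 1, so 4925^3301 ≡ 6481·3232·250·1465·2434·2860·4925 ≡ 3530 (mod 6603).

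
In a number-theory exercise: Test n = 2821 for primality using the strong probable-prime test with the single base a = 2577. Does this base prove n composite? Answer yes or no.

no

n − 1 = 2820 = 2^2 · 705, so s = 2 and d = 705.
x_0 = 2577^705 mod 2821 = 1.
x_0 = 1, so 2577 is not a witness.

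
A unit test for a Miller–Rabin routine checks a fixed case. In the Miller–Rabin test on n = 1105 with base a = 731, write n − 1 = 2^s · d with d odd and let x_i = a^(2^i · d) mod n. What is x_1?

391

n − 1 = 1104 = 2^4 · 69, so s = 4 and d = 69.
Repeated squaring mod 1105: 731^1 ≡ 731, 731^2 ≡ 646, 731^4 ≡ 731, 731^8 ≡ 646, 731^16 ≡ 731, 731^32 ≡ 646, 731^64 ≡ 731.
69 = 64 + 4 + 1, so 731^69 ≡ 731·731·731 ≡ 391 (mod 1105).
x_0 = 391.
x_1 = 391^2 mod 1105 = 391.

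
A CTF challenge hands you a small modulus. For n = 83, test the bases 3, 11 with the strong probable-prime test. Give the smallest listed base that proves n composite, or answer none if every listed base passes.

n − 1 = 82 = 2^1 · 41, so s = 1 and d = 41.
Base 3: x_0 = 3^41 mod 83 = 1. x_0 = 1, so 3 is not a witness.
Base 11: x_0 = 11^41 mod 83 = 1. x_0 = 1, so 11 is not a witness.
No listed base is a witness for 83.

none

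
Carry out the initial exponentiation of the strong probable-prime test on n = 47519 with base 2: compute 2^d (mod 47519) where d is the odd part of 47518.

23760

n − 1 = 47518 = 2^1 · 23759, so s = 1 and d = 23759.
2^23759 mod 47519 = 23760.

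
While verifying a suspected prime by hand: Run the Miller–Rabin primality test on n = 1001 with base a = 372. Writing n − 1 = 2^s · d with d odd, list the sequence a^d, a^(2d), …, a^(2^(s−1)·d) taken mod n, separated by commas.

n − 1 = 1000 = 2^3 · 125, so s = 3 and d = 125.
x_0 = 372^125 mod 1001 = 463.
x_1 = 463^2 mod 1001 = 155.
x_2 = 155^2 mod 1001 = 1.

463, 155, 1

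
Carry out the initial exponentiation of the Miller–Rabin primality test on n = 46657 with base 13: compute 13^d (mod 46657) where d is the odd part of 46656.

n − 1 = 46656 = 2^6 · 729, so s = 6 and d = 729.
Repeated squaring mod 46657: 13^1 ≡ 13, 13^2 ≡ 169, 13^4 ≡ 28561, 13^8 ≡ 26390, 13^16 ≡ 29718, 13^32 ≡ 35828, 13^64 ≡ 18200, 13^128 ≡ 21957, 13^256 ≡ 3068, 13^512 ≡ 34567.
729 = 512 + 128 + 64 + 16 + 8 + 1, so 13^729 ≡ 34567·21957·18200·29718·26390·13 ≡ 35230 (mod 46657).

35230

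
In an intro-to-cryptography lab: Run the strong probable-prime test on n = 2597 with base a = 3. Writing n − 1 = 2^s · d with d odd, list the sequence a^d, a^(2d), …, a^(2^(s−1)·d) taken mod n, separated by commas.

724, 2179

n − 1 = 2596 = 2^2 · 649, so s = 2 and d = 649.
x_0 = 3^649 mod 2597 = 724.
x_1 = 724^2 mod 2597 = 2179.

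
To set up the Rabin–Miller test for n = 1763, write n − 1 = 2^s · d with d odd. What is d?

881

Halving: 1762 → 881; 881 is odd.
So 1762 = 2^1 · 881.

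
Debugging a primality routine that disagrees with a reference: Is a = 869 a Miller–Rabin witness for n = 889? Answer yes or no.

n − 1 = 888 = 2^3 · 111, so s = 3 and d = 111.
x_0 = 869^111 mod 889 = 1.
x_0 = 1, so 869 is not a witness.

no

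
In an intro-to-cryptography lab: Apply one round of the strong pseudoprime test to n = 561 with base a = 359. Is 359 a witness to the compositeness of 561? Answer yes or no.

n − 1 = 560 = 2^4 · 35, so s = 4 and d = 35.
Repeated squaring mod 561: 359^1 ≡ 359, 359^2 ≡ 412, 359^4 ≡ 322, 359^8 ≡ 460, 359^16 ≡ 103, 359^32 ≡ 511.
35 = 32 + 2 + 1, so 359^35 ≡ 511·412·359 ≡ 263 (mod 561).
x_0 = 359^35 mod 561 = 263.
x_0 is neither 1 nor 560, so continue squaring.
x_1 = 263^2 mod 561 = 166.
x_2 = 166^2 mod 561 = 67.
x_3 = 67^2 mod 561 = 1.
x_3 = 1 but x_2 ≠ ±1, a nontrivial square root of 1 — 359 is a witness and 561 is composite.

yes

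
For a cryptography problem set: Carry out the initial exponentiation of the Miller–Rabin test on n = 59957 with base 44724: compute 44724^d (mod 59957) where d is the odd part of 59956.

n − 1 = 59956 = 2^2 · 14989, so s = 2 and d = 14989.
44724^14989 mod 59957 = 57436.

57436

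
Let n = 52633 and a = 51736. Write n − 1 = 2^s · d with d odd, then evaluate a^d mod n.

n − 1 = 52632 = 2^3 · 6579, so s = 3 and d = 6579.
Repeated squaring mod 52633: 51736^1 ≡ 51736, 51736^2 ≡ 15114, 51736^4 ≡ 5776, 51736^8 ≡ 45487, 51736^16 ≡ 11306, 51736^32 ≡ 32712, 51736^64 ≡ 46054, 51736^128 ≡ 18915, 51736^256 ≡ 30724, 51736^512 ≡ 43954, 51736^1024 ≡ 7218, 51736^2048 ≡ 45487, 51736^4096 ≡ 11306.
6579 = 4096 + 2048 + 256 + 128 + 32 + 16 + 2 + 1, so 51736^6579 ≡ 11306·45487·30724·18915·32712·11306·15114·51736 ≡ 36875 (mod 52633).

36875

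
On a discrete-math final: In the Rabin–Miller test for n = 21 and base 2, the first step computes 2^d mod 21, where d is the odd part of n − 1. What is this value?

11

n − 1 = 20 = 2^2 · 5, so s = 2 and d = 5.
2^5 mod 21 = 11.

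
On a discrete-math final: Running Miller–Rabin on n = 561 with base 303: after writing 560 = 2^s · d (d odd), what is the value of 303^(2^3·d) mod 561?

n − 1 = 560 = 2^4 · 35, so s = 4 and d = 35.
x_0 = 303^35 mod 561 = 483.
x_1 = 483^2 mod 561 = 474.
x_2 = 474^2 mod 561 = 276.
x_3 = 276^2 mod 561 = 441.

441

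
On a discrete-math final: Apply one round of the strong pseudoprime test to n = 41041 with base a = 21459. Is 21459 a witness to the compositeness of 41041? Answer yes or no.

n − 1 = 41040 = 2^4 · 2565, so s = 4 and d = 2565.
x_0 = 21459^2565 mod 41041 = 1.
x_0 = 1, so 21459 is not a witness.

no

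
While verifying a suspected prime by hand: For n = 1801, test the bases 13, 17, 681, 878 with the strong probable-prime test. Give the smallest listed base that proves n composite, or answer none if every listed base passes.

none

n − 1 = 1800 = 2^3 · 225, so s = 3 and d = 225.
Base 13: x_0 = 13^225 mod 1801 = 1337. x_0 is neither 1 nor 1800, so continue squaring. x_1 = 1337^2 mod 1801 = 977. x_2 = 977^2 mod 1801 = 1800. x_2 ≡ −1, so 13 is not a witness.
Base 17: x_0 = 17^225 mod 1801 = 977. x_0 is neither 1 nor 1800, so continue squaring. x_1 = 977^2 mod 1801 = 1800. x_1 ≡ −1, so 17 is not a witness.
Base 681: x_0 = 681^225 mod 1801 = 977. x_0 is neither 1 nor 1800, so continue squaring. x_1 = 977^2 mod 1801 = 1800. x_1 ≡ −1, so 681 is not a witness.
Base 878: x_0 = 878^225 mod 1801 = 824. x_0 is neither 1 nor 1800, so continue squaring. x_1 = 824^2 mod 1801 = 1800. x_1 ≡ −1, so 878 is not a witness.
No listed base is a witness for 1801.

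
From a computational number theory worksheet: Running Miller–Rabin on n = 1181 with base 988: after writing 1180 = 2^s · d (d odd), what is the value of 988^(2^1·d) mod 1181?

n − 1 = 1180 = 2^2 · 295, so s = 2 and d = 295.
x_0 = 988^295 mod 1181 = 1180.
x_1 = 1180^2 mod 1181 = 1.

1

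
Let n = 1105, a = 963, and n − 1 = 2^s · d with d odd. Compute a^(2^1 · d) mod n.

729

n − 1 = 1104 = 2^4 · 69, so s = 4 and d = 69.
Repeated squaring mod 1105: 963^1 ≡ 963, 963^2 ≡ 274, 963^4 ≡ 1041, 963^8 ≡ 781, 963^16 ≡ 1, 963^32 ≡ 1, 963^64 ≡ 1.
69 = 64 + 4 + 1, so 963^69 ≡ 1·1041·963 ≡ 248 (mod 1105).
x_0 = 248.
x_1 = 248^2 mod 1105 = 729.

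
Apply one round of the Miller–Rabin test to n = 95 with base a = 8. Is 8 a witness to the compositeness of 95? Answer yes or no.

n − 1 = 94 = 2^1 · 47, so s = 1 and d = 47.
x_0 = 8^47 mod 95 = 12.
x_0 ∉ {1, 94} and s = 1, so 8 is a Miller–Rabin witness and 95 is composite.

yes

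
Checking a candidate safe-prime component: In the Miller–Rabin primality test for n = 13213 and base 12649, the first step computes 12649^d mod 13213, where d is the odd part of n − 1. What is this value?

n − 1 = 13212 = 2^2 · 3303, so s = 2 and d = 3303.
Repeated squaring mod 13213: 12649^1 ≡ 12649, 12649^2 ≡ 984, 12649^4 ≡ 3707, 12649^8 ≡ 329, 12649^16 ≡ 2537, 12649^32 ≡ 1638, 12649^64 ≡ 805, 12649^128 ≡ 588, 12649^256 ≡ 2206, 12649^512 ≡ 4052, 12649^1024 ≡ 8158, 12649^2048 ≡ 12296.
3303 = 2048 + 1024 + 128 + 64 + 32 + 4 + 2 + 1, so 12649^3303 ≡ 12296·8158·588·805·1638·3707·984·12649 ≡ 22 (mod 13213).

22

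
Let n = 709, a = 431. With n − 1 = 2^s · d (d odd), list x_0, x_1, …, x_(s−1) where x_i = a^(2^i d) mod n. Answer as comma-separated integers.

n − 1 = 708 = 2^2 · 177, so s = 2 and d = 177.
x_0 = 431^177 mod 709 = 1.
x_1 = 1^2 mod 709 = 1.

1, 1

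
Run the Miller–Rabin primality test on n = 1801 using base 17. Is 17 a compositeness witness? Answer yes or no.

n − 1 = 1800 = 2^3 · 225, so s = 3 and d = 225.
By repeated squaring, 17^225 ≡ 977 (mod 1801).
x_0 = 17^225 mod 1801 = 977.
x_0 is neither 1 nor 1800, so continue squaring.
x_1 = 977^2 mod 1801 = 1800.
x_1 ≡ −1, so 17 is not a witness.

no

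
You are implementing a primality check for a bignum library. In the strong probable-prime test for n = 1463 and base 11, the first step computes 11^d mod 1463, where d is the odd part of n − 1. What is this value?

n − 1 = 1462 = 2^1 · 731, so s = 1 and d = 731.
11^731 mod 1463 = 121.

121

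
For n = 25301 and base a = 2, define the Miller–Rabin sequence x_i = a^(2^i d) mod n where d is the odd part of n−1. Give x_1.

25300

n − 1 = 25300 = 2^2 · 6325, so s = 2 and d = 6325.
Repeated squaring mod 25301: 2^1 ≡ 2, 2^2 ≡ 4, 2^4 ≡ 16, 2^8 ≡ 256, 2^16 ≡ 14934, 2^32 ≡ 21342, 2^64 ≡ 12362, 2^128 ≡ 1004, 2^256 ≡ 21277, 2^512 ≡ 25237, 2^1024 ≡ 4096, 2^2048 ≡ 2653, 2^4096 ≡ 4731.
6325 = 4096 + 2048 + 128 + 32 + 16 + 4 + 1, so 2^6325 ≡ 4731·2653·1004·21342·14934·16·2 ≡ 24798 (mod 25301).
x_0 = 24798.
x_1 = 24798^2 mod 25301 = 25300.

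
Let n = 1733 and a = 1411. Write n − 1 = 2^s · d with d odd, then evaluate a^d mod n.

n − 1 = 1732 = 2^2 · 433, so s = 2 and d = 433.
1411^433 mod 1733 = 410.

410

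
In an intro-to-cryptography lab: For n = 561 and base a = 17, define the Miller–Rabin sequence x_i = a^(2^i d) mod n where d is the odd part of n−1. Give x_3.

n − 1 = 560 = 2^4 · 35, so s = 4 and d = 35.
x_0 = 17^35 mod 561 = 527.
x_1 = 527^2 mod 561 = 34.
x_2 = 34^2 mod 561 = 34.
x_3 = 34^2 mod 561 = 34.

34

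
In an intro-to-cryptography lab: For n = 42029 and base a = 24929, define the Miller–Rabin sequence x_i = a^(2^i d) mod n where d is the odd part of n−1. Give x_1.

n − 1 = 42028 = 2^2 · 10507, so s = 2 and d = 10507.
Repeated squaring mod 42029: 24929^1 ≡ 24929, 24929^2 ≡ 14247, 24929^4 ≡ 18968, 24929^8 ≡ 16784, 24929^16 ≡ 24298, 24929^32 ≡ 11441, 24929^64 ≡ 18175, 24929^128 ≡ 24714, 24929^256 ≡ 16368, 24929^512 ≡ 18578, 24929^1024 ≡ 41965, 24929^2048 ≡ 4096, 24929^4096 ≡ 7645, 24929^8192 ≡ 25715.
10507 = 8192 + 2048 + 256 + 8 + 2 + 1, so 24929^10507 ≡ 25715·4096·16368·16784·14247·24929 ≡ 19791 (mod 42029).
x_0 = 19791.
x_1 = 19791^2 mod 42029 = 15430.

15430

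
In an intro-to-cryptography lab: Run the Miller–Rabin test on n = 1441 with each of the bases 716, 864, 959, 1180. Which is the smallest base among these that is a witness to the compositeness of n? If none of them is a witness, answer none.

n − 1 = 1440 = 2^5 · 45, so s = 5 and d = 45.
Base 716: x_0 = 716^45 mod 1441 = 1. x_0 = 1, so 716 is not a witness.
Base 864: x_0 = 864^45 mod 1441 = 1440. x_0 = 1440 ≡ −1, so 864 is not a witness.
Base 959: x_0 = 959^45 mod 1441 = 1440. x_0 = 1440 ≡ −1, so 959 is not a witness.
Base 1180: x_0 = 1180^45 mod 1441 = 1. x_0 = 1, so 1180 is not a witness.
No listed base is a witness for 1441.

none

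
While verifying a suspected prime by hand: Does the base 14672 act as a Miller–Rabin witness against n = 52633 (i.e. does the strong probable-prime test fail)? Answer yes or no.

yes

n − 1 = 52632 = 2^3 · 6579, so s = 3 and d = 6579.
Repeated squaring mod 52633: 14672^1 ≡ 14672, 14672^2 ≡ 51247, 14672^4 ≡ 26208, 14672^8 ≡ 51247, 14672^16 ≡ 26208, 14672^32 ≡ 51247, 14672^64 ≡ 26208, 14672^128 ≡ 51247, 14672^256 ≡ 26208, 14672^512 ≡ 51247, 14672^1024 ≡ 26208, 14672^2048 ≡ 51247, 14672^4096 ≡ 26208.
6579 = 4096 + 2048 + 256 + 128 + 32 + 16 + 2 + 1, so 14672^6579 ≡ 26208·51247·26208·51247·51247·26208·51247·14672 ≡ 33579 (mod 52633).
x_0 = 14672^6579 mod 52633 = 33579.
x_0 is neither 1 nor 52632, so continue squaring.
x_1 = 33579^2 mod 52633 = 45115.
x_2 = 45115^2 mod 52633 = 45115.
Reached i = s−1 = 2 without hitting −1: 14672 is a Miller–Rabin witness and 52633 is composite.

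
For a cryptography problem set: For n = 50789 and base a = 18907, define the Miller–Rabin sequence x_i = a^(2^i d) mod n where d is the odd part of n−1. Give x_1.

1

n − 1 = 50788 = 2^2 · 12697, so s = 2 and d = 12697.
x_0 = 18907^12697 mod 50789 = 50788.
x_1 = 50788^2 mod 50789 = 1.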